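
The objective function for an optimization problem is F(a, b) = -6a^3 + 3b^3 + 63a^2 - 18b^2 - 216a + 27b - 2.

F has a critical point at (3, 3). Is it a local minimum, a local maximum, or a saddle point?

The mixed partial ∂²F/∂a∂b is 0, so the Hessian at any point is diag(F_aa, F_bb) = diag(18(-2a + 7), 18(b - 2)).
At (3, 3): H = diag(18, 18).
Both eigenvalues are positive, so H is positive definite: a local minimum.

local minimum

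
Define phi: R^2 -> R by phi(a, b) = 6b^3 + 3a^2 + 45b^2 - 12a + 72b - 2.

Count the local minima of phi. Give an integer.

1

phi separates as a function of a plus a function of b, so ∇phi=0 decouples.
∂phi/∂a = 6(a - 2) = 0 at a ∈ {2}; ∂phi/∂b = 18(b + 1)(b + 4) = 0 at b ∈ {-4, -1}.
The Hessian is diagonal: diag(phi_aa, phi_bb). Second derivatives: phi_aa(2)=6; phi_bb(-4)=-54, phi_bb(-1)=54.
Local minima occur where both diagonal entries positive: (2, -1). Count: 1.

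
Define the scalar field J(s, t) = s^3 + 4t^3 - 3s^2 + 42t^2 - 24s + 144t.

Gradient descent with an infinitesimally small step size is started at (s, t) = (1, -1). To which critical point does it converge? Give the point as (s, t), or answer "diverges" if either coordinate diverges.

(4, -3)

J is separable, so gradient descent decouples: s follows -∂J/∂s, t follows -∂J/∂t.
∂J/∂s = 3(s - 4)(s + 2); at s=1 this is -27, so s increases.
∂J/∂t = 12(t + 3)(t + 4); at t=-1 this is 72, so t decreases.
s converges to its nearest critical value 4 (a local min of the s-part); t converges to -3. The iterate converges to (4, -3).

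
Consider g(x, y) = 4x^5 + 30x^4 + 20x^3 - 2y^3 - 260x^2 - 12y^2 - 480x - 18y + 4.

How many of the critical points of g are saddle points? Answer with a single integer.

4

g separates as a function of x plus a function of y, so ∇g=0 decouples.
∂g/∂x = 20(x - 2)(x + 1)(x + 3)(x + 4) = 0 at x ∈ {-4, -3, -1, 2}; ∂g/∂y = -6(y + 1)(y + 3) = 0 at y ∈ {-3, -1}.
The Hessian is diagonal: diag(g_xx, g_yy). Second derivatives: g_xx(-4)=-360, g_xx(-3)=200, g_xx(-1)=-360, g_xx(2)=1800; g_yy(-3)=12, g_yy(-1)=-12.
Saddle points occur where the two diagonal entries have opposite signs: (-4, -3), (-3, -1), (-1, -3), (2, -1). Count: 4.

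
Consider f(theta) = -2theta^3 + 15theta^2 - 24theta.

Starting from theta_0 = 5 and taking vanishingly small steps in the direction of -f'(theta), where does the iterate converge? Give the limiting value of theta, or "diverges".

f'(theta) = -6(theta - 4)(theta - 1), so f'(5) = -24.
Gradient descent moves in the -f' direction, i.e. theta is increasing.
There is no critical point above theta=5, and f' keeps the same sign, so the iterate runs off to +∞.

diverges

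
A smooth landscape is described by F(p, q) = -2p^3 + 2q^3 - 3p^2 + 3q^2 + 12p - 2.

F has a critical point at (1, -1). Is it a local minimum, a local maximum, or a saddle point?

The mixed partial ∂²F/∂p∂q is 0, so the Hessian at any point is diag(F_pp, F_qq) = diag(-6(2p + 1), 6(2q + 1)).
At (1, -1): H = diag(-18, -6).
Both eigenvalues are negative, so H is negative definite: a local maximum.

local maximum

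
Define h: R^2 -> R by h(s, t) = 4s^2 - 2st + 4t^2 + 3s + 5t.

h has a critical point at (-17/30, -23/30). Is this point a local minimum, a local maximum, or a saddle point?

local minimum

The Hessian of h is constant: H = [[8, -2], [-2, 8]].
det(H) = 8·8 − (-2)² = 60.
det(H) > 0 and tr(H) = 16 > 0, so H is positive definite and the point is a local minimum.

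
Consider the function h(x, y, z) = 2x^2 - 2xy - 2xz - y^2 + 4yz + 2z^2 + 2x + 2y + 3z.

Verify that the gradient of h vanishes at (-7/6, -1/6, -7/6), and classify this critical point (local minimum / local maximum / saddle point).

saddle point

∇h = (4x - 2y - 2z + 2, -2x - 2y + 4z + 2, -2x + 4y + 4z + 3); substituting (-7/6, -1/6, -7/6) gives ∇h = (0, 0, 0), so (-7/6, -1/6, -7/6) is indeed a critical point.
The Hessian is constant: H = [[4, -2, -2], [-2, -2, 4], [-2, 4, 4]].
Leading principal minors: Δ₁ = 4, Δ₂ = -12, Δ₃ = -72.
The minors fit neither the all-positive nor the alternating-sign pattern, so H is indefinite: a saddle point.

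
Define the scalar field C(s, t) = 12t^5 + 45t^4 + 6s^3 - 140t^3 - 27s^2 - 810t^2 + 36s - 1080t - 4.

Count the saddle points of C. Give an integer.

C separates as a function of s plus a function of t, so ∇C=0 decouples.
∂C/∂s = 18(s - 2)(s - 1) = 0 at s ∈ {1, 2}; ∂C/∂t = 60(t - 3)(t + 1)(t + 2)(t + 3) = 0 at t ∈ {-3, -2, -1, 3}.
The Hessian is diagonal: diag(C_ss, C_tt). Second derivatives: C_ss(1)=-18, C_ss(2)=18; C_tt(-3)=-720, C_tt(-2)=300, C_tt(-1)=-480, C_tt(3)=7200.
Saddle points occur where the two diagonal entries have opposite signs: (1, -2), (1, 3), (2, -3), (2, -1). Count: 4.

4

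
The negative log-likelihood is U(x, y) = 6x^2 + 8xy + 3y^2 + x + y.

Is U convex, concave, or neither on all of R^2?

U is quadratic, so its Hessian is the constant matrix H = [[12, 8], [8, 6]].
det(H) = 8, tr(H) = 18.
det(H) > 0 and tr(H) > 0, so H is positive definite everywhere: convex.

convex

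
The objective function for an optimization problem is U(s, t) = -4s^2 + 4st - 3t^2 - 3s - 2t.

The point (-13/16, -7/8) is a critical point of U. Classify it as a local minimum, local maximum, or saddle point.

The Hessian of U is constant: H = [[-8, 4], [4, -6]].
det(H) = (-8)·(-6) − 4² = 32.
det(H) > 0 and tr(H) = -14 < 0, so H is negative definite and the point is a local maximum.

local maximum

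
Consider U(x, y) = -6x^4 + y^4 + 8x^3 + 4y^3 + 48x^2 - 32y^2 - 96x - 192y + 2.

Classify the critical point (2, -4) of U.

The mixed partial ∂²U/∂x∂y is 0, so the Hessian at any point is diag(U_xx, U_yy) = diag(24(-3x^2 + 2x + 4), 4(3y^2 + 6y - 16)).
At (2, -4): H = diag(-96, 32).
The eigenvalues have opposite signs, so H is indefinite: a saddle point.

saddle point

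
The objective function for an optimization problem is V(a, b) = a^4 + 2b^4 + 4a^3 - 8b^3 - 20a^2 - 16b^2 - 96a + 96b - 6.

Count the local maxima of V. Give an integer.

1

V separates as a function of a plus a function of b, so ∇V=0 decouples.
∂V/∂a = 4(a - 3)(a + 2)(a + 4) = 0 at a ∈ {-4, -2, 3}; ∂V/∂b = 8(b - 3)(b - 2)(b + 2) = 0 at b ∈ {-2, 2, 3}.
The Hessian is diagonal: diag(V_aa, V_bb). Second derivatives: V_aa(-4)=56, V_aa(-2)=-40, V_aa(3)=140; V_bb(-2)=160, V_bb(2)=-32, V_bb(3)=40.
Local maxima occur where both diagonal entries negative: (-2, 2). Count: 1.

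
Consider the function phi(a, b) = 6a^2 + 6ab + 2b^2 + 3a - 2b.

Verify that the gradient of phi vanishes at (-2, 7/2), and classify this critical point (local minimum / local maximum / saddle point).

local minimum

∇phi = (12a + 6b + 3, 6a + 4b - 2); substituting (-2, 7/2) gives ∇phi = (0, 0), so (-2, 7/2) is indeed a critical point.
The Hessian of phi is constant: H = [[12, 6], [6, 4]].
det(H) = 12·4 − 6² = 12.
det(H) > 0 and tr(H) = 16 > 0, so H is positive definite and the point is a local minimum.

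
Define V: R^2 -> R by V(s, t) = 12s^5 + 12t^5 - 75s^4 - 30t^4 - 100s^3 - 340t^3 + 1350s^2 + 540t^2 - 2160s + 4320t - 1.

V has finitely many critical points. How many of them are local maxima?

4

V separates as a function of s plus a function of t, so ∇V=0 decouples.
∂V/∂s = 60(s - 4)(s - 3)(s - 1)(s + 3) = 0 at s ∈ {-3, 1, 3, 4}; ∂V/∂t = 60(t - 4)(t - 3)(t + 2)(t + 3) = 0 at t ∈ {-3, -2, 3, 4}.
The Hessian is diagonal: diag(V_ss, V_tt). Second derivatives: V_ss(-3)=-10080, V_ss(1)=1440, V_ss(3)=-720, V_ss(4)=1260; V_tt(-3)=-2520, V_tt(-2)=1800, V_tt(3)=-1800, V_tt(4)=2520.
Local maxima occur where both diagonal entries negative: (-3, -3), (-3, 3), (3, -3), (3, 3). Count: 4.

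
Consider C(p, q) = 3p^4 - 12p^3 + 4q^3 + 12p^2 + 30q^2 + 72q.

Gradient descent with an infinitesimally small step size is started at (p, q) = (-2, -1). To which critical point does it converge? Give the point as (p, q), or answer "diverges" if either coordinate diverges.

C is separable, so gradient descent decouples: p follows -∂C/∂p, q follows -∂C/∂q.
∂C/∂p = 12p(p - 2)(p - 1); at p=-2 this is -288, so p increases.
∂C/∂q = 12(q + 2)(q + 3); at q=-1 this is 24, so q decreases.
p converges to its nearest critical value 0 (a local min of the p-part); q converges to -2. The iterate converges to (0, -2).

(0, -2)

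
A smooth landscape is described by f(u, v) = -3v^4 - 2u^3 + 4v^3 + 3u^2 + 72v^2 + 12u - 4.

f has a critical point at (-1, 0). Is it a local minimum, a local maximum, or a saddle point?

local minimum

The mixed partial ∂²f/∂u∂v is 0, so the Hessian at any point is diag(f_uu, f_vv) = diag(6(-2u + 1), 12(-3v^2 + 2v + 12)).
At (-1, 0): H = diag(18, 144).
Both eigenvalues are positive, so H is positive definite: a local minimum.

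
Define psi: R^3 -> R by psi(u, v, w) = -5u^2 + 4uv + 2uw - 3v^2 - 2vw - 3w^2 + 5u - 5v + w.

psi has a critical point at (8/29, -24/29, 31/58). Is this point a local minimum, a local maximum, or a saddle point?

The Hessian is constant: H = [[-10, 4, 2], [4, -6, -2], [2, -2, -6]].
Leading principal minors: Δ₁ = -10, Δ₂ = 44, Δ₃ = -232.
The minors alternate sign starting negative (−, +, −), so H is negative definite: a local maximum.

local maximum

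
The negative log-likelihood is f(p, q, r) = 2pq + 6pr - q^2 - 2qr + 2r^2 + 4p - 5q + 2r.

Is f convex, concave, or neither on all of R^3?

neither

f is quadratic, so its Hessian is the constant matrix H = [[0, 2, 6], [2, -2, -2], [6, -2, 4]].
Leading principal minors: 0, -4, 8.
Neither pattern holds ⇒ H is indefinite ⇒ neither convex nor concave.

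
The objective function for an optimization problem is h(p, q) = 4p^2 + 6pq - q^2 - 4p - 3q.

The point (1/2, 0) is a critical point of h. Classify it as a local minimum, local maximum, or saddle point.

The Hessian of h is constant: H = [[8, 6], [6, -2]].
det(H) = 8·(-2) − 6² = -52.
Since det(H) < 0, H is indefinite and the critical point is a saddle point.

saddle point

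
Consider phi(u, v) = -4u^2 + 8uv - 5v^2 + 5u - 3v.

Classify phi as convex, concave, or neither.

concave

phi is quadratic, so its Hessian is the constant matrix H = [[-8, 8], [8, -10]].
det(H) = 16, tr(H) = -18.
det(H) > 0 and tr(H) < 0, so H is negative definite everywhere: concave.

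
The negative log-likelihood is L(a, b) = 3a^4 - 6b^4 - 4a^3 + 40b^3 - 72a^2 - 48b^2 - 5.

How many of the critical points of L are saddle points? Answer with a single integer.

L separates as a function of a plus a function of b, so ∇L=0 decouples.
∂L/∂a = 12a(a - 4)(a + 3) = 0 at a ∈ {-3, 0, 4}; ∂L/∂b = -24b(b - 4)(b - 1) = 0 at b ∈ {0, 1, 4}.
The Hessian is diagonal: diag(L_aa, L_bb). Second derivatives: L_aa(-3)=252, L_aa(0)=-144, L_aa(4)=336; L_bb(0)=-96, L_bb(1)=72, L_bb(4)=-288.
Saddle points occur where the two diagonal entries have opposite signs: (-3, 0), (-3, 4), (0, 1), (4, 0), (4, 4). Count: 5.

5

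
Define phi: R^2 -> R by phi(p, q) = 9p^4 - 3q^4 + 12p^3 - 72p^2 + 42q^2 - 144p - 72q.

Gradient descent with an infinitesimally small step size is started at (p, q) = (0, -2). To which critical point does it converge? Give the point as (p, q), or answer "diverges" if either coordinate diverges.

phi is separable, so gradient descent decouples: p follows -∂phi/∂p, q follows -∂phi/∂q.
∂phi/∂p = 36(p - 2)(p + 1)(p + 2); at p=0 this is -144, so p increases.
∂phi/∂q = -12(q - 2)(q - 1)(q + 3); at q=-2 this is -144, so q increases.
p converges to its nearest critical value 2 (a local min of the p-part); q converges to 1. The iterate converges to (2, 1).

(2, 1)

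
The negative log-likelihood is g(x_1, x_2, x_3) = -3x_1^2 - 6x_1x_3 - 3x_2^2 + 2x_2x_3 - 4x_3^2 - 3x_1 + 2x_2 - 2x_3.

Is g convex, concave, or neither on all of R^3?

g is quadratic, so its Hessian is the constant matrix H = [[-6, 0, -6], [0, -6, 2], [-6, 2, -8]].
Leading principal minors: -6, 36, -48.
Signs alternate −, +, − ⇒ H ≺ 0 ⇒ concave.

concave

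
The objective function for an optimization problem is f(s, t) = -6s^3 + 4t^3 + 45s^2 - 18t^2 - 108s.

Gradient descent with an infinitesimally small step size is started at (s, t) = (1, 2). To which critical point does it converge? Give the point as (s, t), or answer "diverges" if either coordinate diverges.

(2, 3)

f is separable, so gradient descent decouples: s follows -∂f/∂s, t follows -∂f/∂t.
∂f/∂s = -18(s - 3)(s - 2); at s=1 this is -36, so s increases.
∂f/∂t = 12t(t - 3); at t=2 this is -24, so t increases.
s converges to its nearest critical value 2 (a local min of the s-part); t converges to 3. The iterate converges to (2, 3).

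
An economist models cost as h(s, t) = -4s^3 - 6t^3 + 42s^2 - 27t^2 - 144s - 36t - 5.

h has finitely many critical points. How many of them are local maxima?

h separates as a function of s plus a function of t, so ∇h=0 decouples.
∂h/∂s = -12(s - 4)(s - 3) = 0 at s ∈ {3, 4}; ∂h/∂t = -18(t + 1)(t + 2) = 0 at t ∈ {-2, -1}.
The Hessian is diagonal: diag(h_ss, h_tt). Second derivatives: h_ss(3)=12, h_ss(4)=-12; h_tt(-2)=18, h_tt(-1)=-18.
Local maxima occur where both diagonal entries negative: (4, -1). Count: 1.

1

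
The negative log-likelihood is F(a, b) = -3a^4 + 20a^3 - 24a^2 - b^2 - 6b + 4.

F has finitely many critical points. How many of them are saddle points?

1

F separates as a function of a plus a function of b, so ∇F=0 decouples.
∂F/∂a = -12a(a - 4)(a - 1) = 0 at a ∈ {0, 1, 4}; ∂F/∂b = -2(b + 3) = 0 at b ∈ {-3}.
The Hessian is diagonal: diag(F_aa, F_bb). Second derivatives: F_aa(0)=-48, F_aa(1)=36, F_aa(4)=-144; F_bb(-3)=-2.
Saddle points occur where the two diagonal entries have opposite signs: (1, -3). Count: 1.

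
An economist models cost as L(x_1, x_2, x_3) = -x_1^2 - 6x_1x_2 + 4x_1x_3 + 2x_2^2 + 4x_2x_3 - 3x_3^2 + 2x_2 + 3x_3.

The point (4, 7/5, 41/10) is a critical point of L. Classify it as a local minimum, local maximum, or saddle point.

The Hessian is constant: H = [[-2, -6, 4], [-6, 4, 4], [4, 4, -6]].
Leading principal minors: Δ₁ = -2, Δ₂ = -44, Δ₃ = 40.
The minors fit neither the all-positive nor the alternating-sign pattern, so H is indefinite: a saddle point.

saddle point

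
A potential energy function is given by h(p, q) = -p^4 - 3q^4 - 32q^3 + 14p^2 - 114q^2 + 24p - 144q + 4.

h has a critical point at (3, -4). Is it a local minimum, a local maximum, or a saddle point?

local maximum

The mixed partial ∂²h/∂p∂q is 0, so the Hessian at any point is diag(h_pp, h_qq) = diag(4(-3p^2 + 7), -12(3q^2 + 16q + 19)).
At (3, -4): H = diag(-80, -36).
Both eigenvalues are negative, so H is negative definite: a local maximum.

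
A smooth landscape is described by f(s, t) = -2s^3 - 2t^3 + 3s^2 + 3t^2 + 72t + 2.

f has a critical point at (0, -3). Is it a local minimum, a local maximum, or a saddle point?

local minimum

The mixed partial ∂²f/∂s∂t is 0, so the Hessian at any point is diag(f_ss, f_tt) = diag(6(-2s + 1), 6(-2t + 1)).
At (0, -3): H = diag(6, 42).
Both eigenvalues are positive, so H is positive definite: a local minimum.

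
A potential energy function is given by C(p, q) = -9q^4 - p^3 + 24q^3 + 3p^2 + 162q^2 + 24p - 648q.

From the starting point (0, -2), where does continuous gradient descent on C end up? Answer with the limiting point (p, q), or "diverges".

(-2, 2)

C is separable, so gradient descent decouples: p follows -∂C/∂p, q follows -∂C/∂q.
∂C/∂p = -3(p - 4)(p + 2); at p=0 this is 24, so p decreases.
∂C/∂q = -36(q - 3)(q - 2)(q + 3); at q=-2 this is -720, so q increases.
p converges to its nearest critical value -2 (a local min of the p-part); q converges to 2. The iterate converges to (-2, 2).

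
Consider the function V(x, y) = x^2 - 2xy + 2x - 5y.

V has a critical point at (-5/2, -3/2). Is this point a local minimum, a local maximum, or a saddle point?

The Hessian of V is constant: H = [[2, -2], [-2, 0]].
det(H) = 2·0 − (-2)² = -4.
Since det(H) < 0, H is indefinite and the critical point is a saddle point.

saddle point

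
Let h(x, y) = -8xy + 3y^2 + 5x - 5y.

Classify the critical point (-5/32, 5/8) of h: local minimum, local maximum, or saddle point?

The Hessian of h is constant: H = [[0, -8], [-8, 6]].
det(H) = 0·6 − (-8)² = -64.
Since det(H) < 0, H is indefinite and the critical point is a saddle point.

saddle point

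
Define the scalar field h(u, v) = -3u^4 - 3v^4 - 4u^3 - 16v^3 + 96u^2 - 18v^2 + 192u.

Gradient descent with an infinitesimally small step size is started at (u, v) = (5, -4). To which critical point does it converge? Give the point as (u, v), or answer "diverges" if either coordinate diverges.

diverges

h is separable, so gradient descent decouples: u follows -∂h/∂u, v follows -∂h/∂v.
∂h/∂u = -12(u - 4)(u + 1)(u + 4); at u=5 this is -648, so u increases.
∂h/∂v = -12v(v + 1)(v + 3); at v=-4 this is 144, so v decreases.
The u-coordinate has no critical point in that direction and runs off to infinity.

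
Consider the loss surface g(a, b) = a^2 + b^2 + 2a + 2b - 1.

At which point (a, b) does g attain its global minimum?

(-1, -1)

g(a,b) separates as P(a) + Q(b) − 1, so its minimum is min P + min Q − 1.
P'(a) = 2a + 2 vanishes at a ∈ {-1}; Q'(b) = 2b + 2 vanishes at b ∈ {-1}.
Local minima of P (where P''>0): P(-1)=-1. Local minima of Q: Q(-1)=-1.
So the global minimum of g is P(-1) + Q(-1) − 1 = -1 − 1 − 1 = -3, attained at (-1, -1).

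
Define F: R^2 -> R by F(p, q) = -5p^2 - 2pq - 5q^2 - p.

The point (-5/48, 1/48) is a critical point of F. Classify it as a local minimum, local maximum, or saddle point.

The Hessian of F is constant: H = [[-10, -2], [-2, -10]].
det(H) = (-10)·(-10) − (-2)² = 96.
det(H) > 0 and tr(H) = -20 < 0, so H is negative definite and the point is a local maximum.

local maximum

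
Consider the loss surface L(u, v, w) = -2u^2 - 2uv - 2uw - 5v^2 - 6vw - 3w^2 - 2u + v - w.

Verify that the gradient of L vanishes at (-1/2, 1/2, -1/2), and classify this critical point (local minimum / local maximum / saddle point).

∇L = (-4u - 2v - 2w - 2, -2u - 10v - 6w + 1, -2u - 6v - 6w - 1); substituting (-1/2, 1/2, -1/2) gives ∇L = (0, 0, 0), so (-1/2, 1/2, -1/2) is indeed a critical point.
The Hessian is constant: H = [[-4, -2, -2], [-2, -10, -6], [-2, -6, -6]].
Leading principal minors: Δ₁ = -4, Δ₂ = 36, Δ₃ = -80.
The minors alternate sign starting negative (−, +, −), so H is negative definite: a local maximum.

local maximum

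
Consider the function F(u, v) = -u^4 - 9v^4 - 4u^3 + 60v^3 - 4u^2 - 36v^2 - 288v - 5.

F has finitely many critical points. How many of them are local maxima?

F separates as a function of u plus a function of v, so ∇F=0 decouples.
∂F/∂u = -4u(u + 1)(u + 2) = 0 at u ∈ {-2, -1, 0}; ∂F/∂v = -36(v - 4)(v - 2)(v + 1) = 0 at v ∈ {-1, 2, 4}.
The Hessian is diagonal: diag(F_uu, F_vv). Second derivatives: F_uu(-2)=-8, F_uu(-1)=4, F_uu(0)=-8; F_vv(-1)=-540, F_vv(2)=216, F_vv(4)=-360.
Local maxima occur where both diagonal entries negative: (-2, -1), (-2, 4), (0, -1), (0, 4). Count: 4.

4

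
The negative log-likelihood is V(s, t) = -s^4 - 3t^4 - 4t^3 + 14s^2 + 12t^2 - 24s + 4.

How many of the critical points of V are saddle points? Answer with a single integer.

V separates as a function of s plus a function of t, so ∇V=0 decouples.
∂V/∂s = -4(s - 2)(s - 1)(s + 3) = 0 at s ∈ {-3, 1, 2}; ∂V/∂t = -12t(t - 1)(t + 2) = 0 at t ∈ {-2, 0, 1}.
The Hessian is diagonal: diag(V_ss, V_tt). Second derivatives: V_ss(-3)=-80, V_ss(1)=16, V_ss(2)=-20; V_tt(-2)=-72, V_tt(0)=24, V_tt(1)=-36.
Saddle points occur where the two diagonal entries have opposite signs: (-3, 0), (1, -2), (1, 1), (2, 0). Count: 4.

4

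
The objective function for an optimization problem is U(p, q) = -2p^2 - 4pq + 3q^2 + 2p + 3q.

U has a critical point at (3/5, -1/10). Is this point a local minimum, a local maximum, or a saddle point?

saddle point

The Hessian of U is constant: H = [[-4, -4], [-4, 6]].
det(H) = (-4)·6 − (-4)² = -40.
Since det(H) < 0, H is indefinite and the critical point is a saddle point.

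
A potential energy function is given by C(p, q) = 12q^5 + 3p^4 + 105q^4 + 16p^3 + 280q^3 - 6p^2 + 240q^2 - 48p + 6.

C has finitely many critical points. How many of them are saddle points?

C separates as a function of p plus a function of q, so ∇C=0 decouples.
∂C/∂p = 12(p - 1)(p + 1)(p + 4) = 0 at p ∈ {-4, -1, 1}; ∂C/∂q = 60q(q + 1)(q + 2)(q + 4) = 0 at q ∈ {-4, -2, -1, 0}.
The Hessian is diagonal: diag(C_pp, C_qq). Second derivatives: C_pp(-4)=180, C_pp(-1)=-72, C_pp(1)=120; C_qq(-4)=-1440, C_qq(-2)=240, C_qq(-1)=-180, C_qq(0)=480.
Saddle points occur where the two diagonal entries have opposite signs: (-4, -4), (-4, -1), (-1, -2), (-1, 0), (1, -4), (1, -1). Count: 6.

6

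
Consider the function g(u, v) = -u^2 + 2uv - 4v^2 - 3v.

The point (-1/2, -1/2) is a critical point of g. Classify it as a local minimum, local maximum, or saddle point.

The Hessian of g is constant: H = [[-2, 2], [2, -8]].
det(H) = (-2)·(-8) − 2² = 12.
det(H) > 0 and tr(H) = -10 < 0, so H is negative definite and the point is a local maximum.

local maximum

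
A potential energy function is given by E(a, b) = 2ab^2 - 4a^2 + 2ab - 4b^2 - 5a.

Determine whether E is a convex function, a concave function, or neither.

neither

The term 2ab^2 is cubic, so the Hessian is not constant.
∂²E/∂b² = 4a - 8, which takes both signs as a varies (negative for sufficiently negative a). A diagonal entry of the Hessian changing sign means the Hessian is neither positive- nor negative-semidefinite on all of R^2.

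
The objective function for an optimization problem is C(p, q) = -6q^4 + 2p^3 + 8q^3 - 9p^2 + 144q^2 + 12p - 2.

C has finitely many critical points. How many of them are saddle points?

C separates as a function of p plus a function of q, so ∇C=0 decouples.
∂C/∂p = 6(p - 2)(p - 1) = 0 at p ∈ {1, 2}; ∂C/∂q = -24q(q - 4)(q + 3) = 0 at q ∈ {-3, 0, 4}.
The Hessian is diagonal: diag(C_pp, C_qq). Second derivatives: C_pp(1)=-6, C_pp(2)=6; C_qq(-3)=-504, C_qq(0)=288, C_qq(4)=-672.
Saddle points occur where the two diagonal entries have opposite signs: (1, 0), (2, -3), (2, 4). Count: 3.

3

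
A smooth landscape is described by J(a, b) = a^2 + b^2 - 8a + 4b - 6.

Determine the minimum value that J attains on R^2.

J(a,b) separates as P(a) + Q(b) − 6, so its minimum is min P + min Q − 6.
P'(a) = 2a - 8 vanishes at a ∈ {4}; Q'(b) = 2b + 4 vanishes at b ∈ {-2}.
Local minima of P (where P''>0): P(4)=-16. Local minima of Q: Q(-2)=-4.
So the global minimum of J is P(4) + Q(-2) − 6 = -16 − 4 − 6 = -26, attained at (4, -2).

-26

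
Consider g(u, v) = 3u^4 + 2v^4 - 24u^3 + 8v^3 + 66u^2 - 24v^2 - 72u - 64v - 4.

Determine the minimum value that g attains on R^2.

-159

g(u,v) separates as P(u) + Q(v) − 4, so its minimum is min P + min Q − 4.
P'(u) = 12(u - 3)(u - 2)(u - 1) vanishes at u ∈ {1, 2, 3}; Q'(v) = 8(v - 2)(v + 1)(v + 4) vanishes at v ∈ {-4, -1, 2}.
Local minima of P (where P''>0): P(1)=-27, P(3)=-27. Local minima of Q: Q(-4)=-128, Q(2)=-128.
So the global minimum of g is P(1) + Q(-4) − 4 = -27 − 128 − 4 = -159, attained at (1, -4).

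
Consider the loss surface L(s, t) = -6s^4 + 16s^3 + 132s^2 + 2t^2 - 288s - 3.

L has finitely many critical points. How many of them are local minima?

1

L separates as a function of s plus a function of t, so ∇L=0 decouples.
∂L/∂s = -24(s - 4)(s - 1)(s + 3) = 0 at s ∈ {-3, 1, 4}; ∂L/∂t = 4t = 0 at t ∈ {0}.
The Hessian is diagonal: diag(L_ss, L_tt). Second derivatives: L_ss(-3)=-672, L_ss(1)=288, L_ss(4)=-504; L_tt(0)=4.
Local minima occur where both diagonal entries positive: (1, 0). Count: 1.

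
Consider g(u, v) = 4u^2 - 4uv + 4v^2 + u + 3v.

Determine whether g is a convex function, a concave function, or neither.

convex

g is quadratic, so its Hessian is the constant matrix H = [[8, -4], [-4, 8]].
det(H) = 48, tr(H) = 16.
det(H) > 0 and tr(H) > 0, so H is positive definite everywhere: convex.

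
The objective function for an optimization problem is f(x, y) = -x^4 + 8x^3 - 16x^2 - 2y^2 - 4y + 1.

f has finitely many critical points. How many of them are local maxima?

f separates as a function of x plus a function of y, so ∇f=0 decouples.
∂f/∂x = -4x(x - 4)(x - 2) = 0 at x ∈ {0, 2, 4}; ∂f/∂y = -4(y + 1) = 0 at y ∈ {-1}.
The Hessian is diagonal: diag(f_xx, f_yy). Second derivatives: f_xx(0)=-32, f_xx(2)=16, f_xx(4)=-32; f_yy(-1)=-4.
Local maxima occur where both diagonal entries negative: (0, -1), (4, -1). Count: 2.

2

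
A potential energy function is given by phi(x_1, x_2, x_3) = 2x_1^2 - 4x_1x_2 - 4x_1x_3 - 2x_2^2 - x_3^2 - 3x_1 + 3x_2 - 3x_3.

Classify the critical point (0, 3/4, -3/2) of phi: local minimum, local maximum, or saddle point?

The Hessian is constant: H = [[4, -4, -4], [-4, -4, 0], [-4, 0, -2]].
Leading principal minors: Δ₁ = 4, Δ₂ = -32, Δ₃ = 128.
The minors fit neither the all-positive nor the alternating-sign pattern, so H is indefinite: a saddle point.

saddle point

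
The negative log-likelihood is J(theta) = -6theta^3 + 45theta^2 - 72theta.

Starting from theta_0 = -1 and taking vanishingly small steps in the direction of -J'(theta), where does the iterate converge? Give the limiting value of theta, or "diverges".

1

J'(theta) = -18(theta - 4)(theta - 1), so J'(-1) = -180.
Gradient descent moves in the -J' direction, i.e. theta is increasing.
The nearest critical point in that direction is theta = 1, where J'' = 54 > 0 (a local minimum). The iterate converges there.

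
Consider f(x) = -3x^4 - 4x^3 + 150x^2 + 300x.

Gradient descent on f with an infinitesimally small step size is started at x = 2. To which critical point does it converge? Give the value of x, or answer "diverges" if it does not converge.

-1

f'(x) = -12(x - 5)(x + 1)(x + 5), so f'(2) = 756.
Gradient descent moves in the -f' direction, i.e. x is decreasing.
The nearest critical point in that direction is x = -1, where f'' = 288 > 0 (a local minimum). The iterate converges there.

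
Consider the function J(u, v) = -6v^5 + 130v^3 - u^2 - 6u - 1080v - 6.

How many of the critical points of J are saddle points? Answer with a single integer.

J separates as a function of u plus a function of v, so ∇J=0 decouples.
∂J/∂u = -2(u + 3) = 0 at u ∈ {-3}; ∂J/∂v = -30(v - 3)(v - 2)(v + 2)(v + 3) = 0 at v ∈ {-3, -2, 2, 3}.
The Hessian is diagonal: diag(J_uu, J_vv). Second derivatives: J_uu(-3)=-2; J_vv(-3)=900, J_vv(-2)=-600, J_vv(2)=600, J_vv(3)=-900.
Saddle points occur where the two diagonal entries have opposite signs: (-3, -3), (-3, 2). Count: 2.

2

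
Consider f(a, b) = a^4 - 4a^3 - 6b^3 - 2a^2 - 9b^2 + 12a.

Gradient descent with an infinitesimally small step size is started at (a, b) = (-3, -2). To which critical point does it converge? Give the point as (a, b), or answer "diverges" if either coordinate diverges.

f is separable, so gradient descent decouples: a follows -∂f/∂a, b follows -∂f/∂b.
∂f/∂a = 4(a - 3)(a - 1)(a + 1); at a=-3 this is -192, so a increases.
∂f/∂b = -18b(b + 1); at b=-2 this is -36, so b increases.
a converges to its nearest critical value -1 (a local min of the a-part); b converges to -1. The iterate converges to (-1, -1).

(-1, -1)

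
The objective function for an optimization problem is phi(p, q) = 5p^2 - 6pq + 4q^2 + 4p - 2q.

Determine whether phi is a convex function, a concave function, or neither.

convex

phi is quadratic, so its Hessian is the constant matrix H = [[10, -6], [-6, 8]].
det(H) = 44, tr(H) = 18.
det(H) > 0 and tr(H) > 0, so H is positive definite everywhere: convex.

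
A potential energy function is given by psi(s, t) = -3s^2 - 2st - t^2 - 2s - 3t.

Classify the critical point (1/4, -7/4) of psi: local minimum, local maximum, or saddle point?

local maximum

The Hessian of psi is constant: H = [[-6, -2], [-2, -2]].
det(H) = (-6)·(-2) − (-2)² = 8.
det(H) > 0 and tr(H) = -8 < 0, so H is negative definite and the point is a local maximum.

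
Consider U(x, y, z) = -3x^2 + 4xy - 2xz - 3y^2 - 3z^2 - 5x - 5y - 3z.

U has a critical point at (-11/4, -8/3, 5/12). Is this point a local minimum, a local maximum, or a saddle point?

The Hessian is constant: H = [[-6, 4, -2], [4, -6, 0], [-2, 0, -6]].
Leading principal minors: Δ₁ = -6, Δ₂ = 20, Δ₃ = -96.
The minors alternate sign starting negative (−, +, −), so H is negative definite: a local maximum.

local maximum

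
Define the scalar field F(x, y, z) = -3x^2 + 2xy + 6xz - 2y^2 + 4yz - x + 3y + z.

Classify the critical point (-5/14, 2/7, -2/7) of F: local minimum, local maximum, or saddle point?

The Hessian is constant: H = [[-6, 2, 6], [2, -4, 4], [6, 4, 0]].
Leading principal minors: Δ₁ = -6, Δ₂ = 20, Δ₃ = 336.
The minors fit neither the all-positive nor the alternating-sign pattern, so H is indefinite: a saddle point.

saddle point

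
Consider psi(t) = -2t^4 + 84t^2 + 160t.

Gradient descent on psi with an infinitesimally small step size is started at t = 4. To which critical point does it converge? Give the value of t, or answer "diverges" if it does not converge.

-1

psi'(t) = -8(t - 5)(t + 1)(t + 4), so psi'(4) = 320.
Gradient descent moves in the -psi' direction, i.e. t is decreasing.
The nearest critical point in that direction is t = -1, where psi'' = 144 > 0 (a local minimum). The iterate converges there.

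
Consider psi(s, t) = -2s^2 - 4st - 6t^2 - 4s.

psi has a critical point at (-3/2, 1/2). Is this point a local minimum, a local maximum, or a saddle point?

The Hessian of psi is constant: H = [[-4, -4], [-4, -12]].
det(H) = (-4)·(-12) − (-4)² = 32.
det(H) > 0 and tr(H) = -16 < 0, so H is negative definite and the point is a local maximum.

local maximum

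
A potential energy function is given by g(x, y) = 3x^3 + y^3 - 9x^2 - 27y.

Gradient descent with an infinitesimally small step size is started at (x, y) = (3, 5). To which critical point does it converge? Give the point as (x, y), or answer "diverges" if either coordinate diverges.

g is separable, so gradient descent decouples: x follows -∂g/∂x, y follows -∂g/∂y.
∂g/∂x = 9x(x - 2); at x=3 this is 27, so x decreases.
∂g/∂y = 3(y - 3)(y + 3); at y=5 this is 48, so y decreases.
x converges to its nearest critical value 2 (a local min of the x-part); y converges to 3. The iterate converges to (2, 3).

(2, 3)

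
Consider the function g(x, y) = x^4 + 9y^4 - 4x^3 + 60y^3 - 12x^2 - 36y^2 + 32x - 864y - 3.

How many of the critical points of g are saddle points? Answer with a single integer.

g separates as a function of x plus a function of y, so ∇g=0 decouples.
∂g/∂x = 4(x - 4)(x - 1)(x + 2) = 0 at x ∈ {-2, 1, 4}; ∂g/∂y = 36(y - 2)(y + 3)(y + 4) = 0 at y ∈ {-4, -3, 2}.
The Hessian is diagonal: diag(g_xx, g_yy). Second derivatives: g_xx(-2)=72, g_xx(1)=-36, g_xx(4)=72; g_yy(-4)=216, g_yy(-3)=-180, g_yy(2)=1080.
Saddle points occur where the two diagonal entries have opposite signs: (-2, -3), (1, -4), (1, 2), (4, -3). Count: 4.

4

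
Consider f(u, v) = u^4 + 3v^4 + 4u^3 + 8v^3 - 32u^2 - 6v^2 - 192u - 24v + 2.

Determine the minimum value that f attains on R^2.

-785

f(u,v) separates as P(u) + Q(v) + 2, so its minimum is min P + min Q + 2.
P'(u) = 4(u - 4)(u + 3)(u + 4) vanishes at u ∈ {-4, -3, 4}; Q'(v) = 12(v - 1)(v + 1)(v + 2) vanishes at v ∈ {-2, -1, 1}.
Local minima of P (where P''>0): P(-4)=256, P(4)=-768. Local minima of Q: Q(-2)=8, Q(1)=-19.
So the global minimum of f is P(4) + Q(1) + 2 = -768 − 19 + 2 = -785, attained at (4, 1).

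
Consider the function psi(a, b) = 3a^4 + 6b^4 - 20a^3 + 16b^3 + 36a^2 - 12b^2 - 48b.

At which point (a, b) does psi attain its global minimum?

psi(a,b) separates as P(a) + Q(b), so its minimum is min P + min Q.
P'(a) = 12a(a - 3)(a - 2) vanishes at a ∈ {0, 2, 3}; Q'(b) = 24(b - 1)(b + 1)(b + 2) vanishes at b ∈ {-2, -1, 1}.
Local minima of P (where P''>0): P(0)=0, P(3)=27. Local minima of Q: Q(-2)=16, Q(1)=-38.
So the global minimum of psi is P(0) + Q(1) = 0 − 38 = -38, attained at (0, 1).

(0, 1)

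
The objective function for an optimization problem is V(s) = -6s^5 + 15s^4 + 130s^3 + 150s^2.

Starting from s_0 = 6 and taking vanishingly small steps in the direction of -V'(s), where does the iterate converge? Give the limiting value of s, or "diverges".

diverges

V'(s) = -30s(s - 5)(s + 1)(s + 2), so V'(6) = -10080.
Gradient descent moves in the -V' direction, i.e. s is increasing.
There is no critical point above s=6, and V' keeps the same sign, so the iterate runs off to +∞.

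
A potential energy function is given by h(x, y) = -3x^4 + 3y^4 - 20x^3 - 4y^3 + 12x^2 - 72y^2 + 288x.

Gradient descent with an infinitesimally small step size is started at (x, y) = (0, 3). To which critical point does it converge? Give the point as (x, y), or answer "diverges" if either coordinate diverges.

h is separable, so gradient descent decouples: x follows -∂h/∂x, y follows -∂h/∂y.
∂h/∂x = -12(x - 2)(x + 3)(x + 4); at x=0 this is 288, so x decreases.
∂h/∂y = 12y(y - 4)(y + 3); at y=3 this is -216, so y increases.
x converges to its nearest critical value -3 (a local min of the x-part); y converges to 4. The iterate converges to (-3, 4).

(-3, 4)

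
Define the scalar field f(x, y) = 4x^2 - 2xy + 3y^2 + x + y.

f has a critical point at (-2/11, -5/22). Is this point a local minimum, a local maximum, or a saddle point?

local minimum

The Hessian of f is constant: H = [[8, -2], [-2, 6]].
det(H) = 8·6 − (-2)² = 44.
det(H) > 0 and tr(H) = 14 > 0, so H is positive definite and the point is a local minimum.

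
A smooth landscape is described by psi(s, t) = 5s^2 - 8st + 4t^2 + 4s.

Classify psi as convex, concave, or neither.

convex

psi is quadratic, so its Hessian is the constant matrix H = [[10, -8], [-8, 8]].
det(H) = 16, tr(H) = 18.
det(H) > 0 and tr(H) > 0, so H is positive definite everywhere: convex.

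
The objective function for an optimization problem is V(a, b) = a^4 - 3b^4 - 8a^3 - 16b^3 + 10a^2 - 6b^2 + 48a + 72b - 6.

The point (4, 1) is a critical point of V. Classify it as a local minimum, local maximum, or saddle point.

saddle point

The mixed partial ∂²V/∂a∂b is 0, so the Hessian at any point is diag(V_aa, V_bb) = diag(4(3a^2 - 12a + 5), -12(3b^2 + 8b + 1)).
At (4, 1): H = diag(20, -144).
The eigenvalues have opposite signs, so H is indefinite: a saddle point.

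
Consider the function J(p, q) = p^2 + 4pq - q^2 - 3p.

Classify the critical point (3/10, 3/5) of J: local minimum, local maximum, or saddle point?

The Hessian of J is constant: H = [[2, 4], [4, -2]].
det(H) = 2·(-2) − 4² = -20.
Since det(H) < 0, H is indefinite and the critical point is a saddle point.

saddle point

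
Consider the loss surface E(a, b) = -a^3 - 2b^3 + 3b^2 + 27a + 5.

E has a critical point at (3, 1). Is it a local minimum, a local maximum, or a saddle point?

local maximum

The mixed partial ∂²E/∂a∂b is 0, so the Hessian at any point is diag(E_aa, E_bb) = diag(-6a, 6(-2b + 1)).
At (3, 1): H = diag(-18, -6).
Both eigenvalues are negative, so H is negative definite: a local maximum.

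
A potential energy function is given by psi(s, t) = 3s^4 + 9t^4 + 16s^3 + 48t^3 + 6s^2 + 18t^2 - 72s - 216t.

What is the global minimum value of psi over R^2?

psi(s,t) separates as P(s) + Q(t), so its minimum is min P + min Q.
P'(s) = 12(s - 1)(s + 2)(s + 3) vanishes at s ∈ {-3, -2, 1}; Q'(t) = 36(t - 1)(t + 2)(t + 3) vanishes at t ∈ {-3, -2, 1}.
Local minima of P (where P''>0): P(-3)=81, P(1)=-47. Local minima of Q: Q(-3)=243, Q(1)=-141.
So the global minimum of psi is P(1) + Q(1) = -47 − 141 = -188, attained at (1, 1).

-188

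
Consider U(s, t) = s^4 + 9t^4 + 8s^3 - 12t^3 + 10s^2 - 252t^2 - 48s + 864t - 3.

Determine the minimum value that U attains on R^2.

-4448

U(s,t) separates as P(s) + Q(t) − 3, so its minimum is min P + min Q − 3.
P'(s) = 4(s - 1)(s + 3)(s + 4) vanishes at s ∈ {-4, -3, 1}; Q'(t) = 36(t - 3)(t - 2)(t + 4) vanishes at t ∈ {-4, 2, 3}.
Local minima of P (where P''>0): P(-4)=96, P(1)=-29. Local minima of Q: Q(-4)=-4416, Q(3)=729.
So the global minimum of U is P(1) + Q(-4) − 3 = -29 − 4416 − 3 = -4448, attained at (1, -4).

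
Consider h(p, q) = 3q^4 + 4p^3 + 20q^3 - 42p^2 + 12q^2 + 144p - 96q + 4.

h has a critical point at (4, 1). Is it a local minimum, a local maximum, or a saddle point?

The mixed partial ∂²h/∂p∂q is 0, so the Hessian at any point is diag(h_pp, h_qq) = diag(12(2p - 7), 12(3q^2 + 10q + 2)).
At (4, 1): H = diag(12, 180).
Both eigenvalues are positive, so H is positive definite: a local minimum.

local minimum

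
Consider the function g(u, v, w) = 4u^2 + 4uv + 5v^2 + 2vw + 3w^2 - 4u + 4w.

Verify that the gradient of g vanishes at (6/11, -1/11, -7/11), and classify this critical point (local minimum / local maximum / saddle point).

local minimum

∇g = (8u + 4v - 4, 4u + 10v + 2w, 2v + 6w + 4); substituting (6/11, -1/11, -7/11) gives ∇g = (0, 0, 0), so (6/11, -1/11, -7/11) is indeed a critical point.
The Hessian is constant: H = [[8, 4, 0], [4, 10, 2], [0, 2, 6]].
Leading principal minors: Δ₁ = 8, Δ₂ = 64, Δ₃ = 352.
All leading minors are positive, so H is positive definite: a local minimum.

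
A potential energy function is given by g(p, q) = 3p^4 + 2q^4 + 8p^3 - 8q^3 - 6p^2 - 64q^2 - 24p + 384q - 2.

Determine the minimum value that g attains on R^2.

-1557

g(p,q) separates as A(p) + B(q) − 2, so its minimum is min A + min B − 2.
A'(p) = 12(p - 1)(p + 1)(p + 2) vanishes at p ∈ {-2, -1, 1}; B'(q) = 8(q - 4)(q - 3)(q + 4) vanishes at q ∈ {-4, 3, 4}.
Local minima of A (where A''>0): A(-2)=8, A(1)=-19. Local minima of B: B(-4)=-1536, B(4)=512.
So the global minimum of g is A(1) + B(-4) − 2 = -19 − 1536 − 2 = -1557, attained at (1, -4).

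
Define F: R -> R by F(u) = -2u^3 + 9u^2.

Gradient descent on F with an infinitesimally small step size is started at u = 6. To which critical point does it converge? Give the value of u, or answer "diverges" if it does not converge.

F'(u) = -6u(u - 3), so F'(6) = -108.
Gradient descent moves in the -F' direction, i.e. u is increasing.
There is no critical point above u=6, and F' keeps the same sign, so the iterate runs off to +∞.

diverges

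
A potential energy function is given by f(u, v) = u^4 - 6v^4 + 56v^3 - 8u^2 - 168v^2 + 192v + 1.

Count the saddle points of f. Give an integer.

f separates as a function of u plus a function of v, so ∇f=0 decouples.
∂f/∂u = 4u(u - 2)(u + 2) = 0 at u ∈ {-2, 0, 2}; ∂f/∂v = -24(v - 4)(v - 2)(v - 1) = 0 at v ∈ {1, 2, 4}.
The Hessian is diagonal: diag(f_uu, f_vv). Second derivatives: f_uu(-2)=32, f_uu(0)=-16, f_uu(2)=32; f_vv(1)=-72, f_vv(2)=48, f_vv(4)=-144.
Saddle points occur where the two diagonal entries have opposite signs: (-2, 1), (-2, 4), (0, 2), (2, 1), (2, 4). Count: 5.

5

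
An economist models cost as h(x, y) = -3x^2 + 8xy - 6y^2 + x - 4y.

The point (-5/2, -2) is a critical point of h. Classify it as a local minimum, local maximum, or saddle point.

The Hessian of h is constant: H = [[-6, 8], [8, -12]].
det(H) = (-6)·(-12) − 8² = 8.
det(H) > 0 and tr(H) = -18 < 0, so H is negative definite and the point is a local maximum.

local maximum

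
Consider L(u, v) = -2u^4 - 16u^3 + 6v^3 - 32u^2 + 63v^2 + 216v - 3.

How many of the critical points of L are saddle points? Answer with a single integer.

L separates as a function of u plus a function of v, so ∇L=0 decouples.
∂L/∂u = -8u(u + 2)(u + 4) = 0 at u ∈ {-4, -2, 0}; ∂L/∂v = 18(v + 3)(v + 4) = 0 at v ∈ {-4, -3}.
The Hessian is diagonal: diag(L_uu, L_vv). Second derivatives: L_uu(-4)=-64, L_uu(-2)=32, L_uu(0)=-64; L_vv(-4)=-18, L_vv(-3)=18.
Saddle points occur where the two diagonal entries have opposite signs: (-4, -3), (-2, -4), (0, -3). Count: 3.

3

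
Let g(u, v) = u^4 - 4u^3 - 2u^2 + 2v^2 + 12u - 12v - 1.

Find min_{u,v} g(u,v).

-28

g(u,v) separates as P(u) + Q(v) − 1, so its minimum is min P + min Q − 1.
P'(u) = 4(u - 3)(u - 1)(u + 1) vanishes at u ∈ {-1, 1, 3}; Q'(v) = 4v - 12 vanishes at v ∈ {3}.
Local minima of P (where P''>0): P(-1)=-9, P(3)=-9. Local minima of Q: Q(3)=-18.
So the global minimum of g is P(-1) + Q(3) − 1 = -9 − 18 − 1 = -28, attained at (-1, 3).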